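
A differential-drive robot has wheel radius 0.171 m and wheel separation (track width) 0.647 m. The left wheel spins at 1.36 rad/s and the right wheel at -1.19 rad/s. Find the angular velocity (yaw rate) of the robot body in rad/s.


omega = r*(wR - wL)/L = 0.171*(-1.19 - (1.36))/0.647 = -0.6740

-0.6740 rad/s


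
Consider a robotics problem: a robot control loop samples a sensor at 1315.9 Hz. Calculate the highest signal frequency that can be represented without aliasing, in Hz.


f_max = f_s/2 = 1315.9/2 = 657.9500

657.9500 Hz


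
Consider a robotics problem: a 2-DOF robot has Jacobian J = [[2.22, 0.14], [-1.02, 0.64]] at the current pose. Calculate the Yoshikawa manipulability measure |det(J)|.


det(J) = 2.22*0.64 - (0.14)*(-1.02) = 1.5636
|det(J)| = 1.5636

1.5636


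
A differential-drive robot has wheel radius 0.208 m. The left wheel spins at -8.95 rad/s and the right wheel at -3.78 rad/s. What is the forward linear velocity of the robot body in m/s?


v = r*(wR + wL)/2 = 0.208*(-3.78 + -8.95)/2 = -1.3239

-1.3239 m/s


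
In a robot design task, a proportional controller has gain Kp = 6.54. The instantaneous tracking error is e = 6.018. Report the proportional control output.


u_P = Kp * e = 6.54 * 6.018 = 39.3577

39.3577


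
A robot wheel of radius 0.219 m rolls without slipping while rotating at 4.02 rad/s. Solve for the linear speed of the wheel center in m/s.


v = omega * r = 4.02 * 0.219 = 0.8804

0.8804 m/s


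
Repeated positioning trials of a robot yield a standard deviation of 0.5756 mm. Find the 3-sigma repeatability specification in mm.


repeatability = 3*sigma = 3*0.5756 = 1.7268

1.7268 mm


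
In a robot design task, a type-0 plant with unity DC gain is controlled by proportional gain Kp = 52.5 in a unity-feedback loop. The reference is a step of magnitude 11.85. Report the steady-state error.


e_ss = R/(1 + Kp) = 11.85/(1 + 52.5) = 11.85/53.5000 = 0.2215

0.2215


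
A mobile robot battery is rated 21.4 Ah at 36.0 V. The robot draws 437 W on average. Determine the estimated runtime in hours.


E = 21.4*36.0 = 770.4000 Wh
t = E/P = 770.4000/437 = 1.7629

1.7629 hours


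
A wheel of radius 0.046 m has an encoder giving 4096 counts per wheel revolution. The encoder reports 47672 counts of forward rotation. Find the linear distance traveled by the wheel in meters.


revs = 47672/4096 = 11.638672
d = revs * 2*pi*r = 11.638672 * 2*pi*0.046 = 3.3639

3.3639 m


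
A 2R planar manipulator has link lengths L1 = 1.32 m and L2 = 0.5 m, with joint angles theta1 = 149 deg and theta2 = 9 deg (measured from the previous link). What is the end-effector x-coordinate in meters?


x = L1*cos(th1) + L2*cos(th1+th2) = 1.32*cos(149 deg) + 0.5*cos(158 deg) = -1.5951

-1.5951 m


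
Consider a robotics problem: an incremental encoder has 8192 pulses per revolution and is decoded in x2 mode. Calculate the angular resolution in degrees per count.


resolution = 360 / (PPR * 2) = 360 / 16384 = 0.0220

0.0220 degrees


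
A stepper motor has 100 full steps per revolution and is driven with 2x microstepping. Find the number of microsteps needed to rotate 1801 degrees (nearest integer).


step_size = 360/(100*2) = 360/200 = 1.800000 deg
n = 1801/(360/200) = 1801*200/360 = 1000.5556 -> 1001

1001 steps


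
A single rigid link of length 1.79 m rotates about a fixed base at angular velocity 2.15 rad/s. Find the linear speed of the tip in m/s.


v = L*omega = 1.79 * 2.15 = 3.8485

3.8485 m/s


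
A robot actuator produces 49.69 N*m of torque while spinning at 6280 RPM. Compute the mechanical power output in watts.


omega = 6280 * 2*pi/60 = 657.640062 rad/s
P = tau * omega = 49.69 * 657.640062 = 32678.1347

32678.1347 W


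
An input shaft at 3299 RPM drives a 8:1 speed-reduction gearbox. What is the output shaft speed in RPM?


omega_out = omega_in / N = 3299 / 8 = 412.3750

412.3750 RPM


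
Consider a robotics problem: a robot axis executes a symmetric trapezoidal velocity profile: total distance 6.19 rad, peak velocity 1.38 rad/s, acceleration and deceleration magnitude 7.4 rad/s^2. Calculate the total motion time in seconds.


t_acc = v/a = 1.38/7.4 = 0.186486 s
d_acc = v^2/(2a) = 0.128676 rad (each ramp)
d_cruise = 6.19 - 2*0.128676 = 5.932648 rad
t_cruise = 5.932648/1.38 = 4.299020 s
t_total = 2*0.186486 + 4.299020 = 4.6720

4.6720 s


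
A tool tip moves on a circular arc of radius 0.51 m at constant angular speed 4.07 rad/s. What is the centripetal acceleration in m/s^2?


a_c = omega^2 * r = 4.07^2 * 0.51 = 8.4481

8.4481 m/s^2


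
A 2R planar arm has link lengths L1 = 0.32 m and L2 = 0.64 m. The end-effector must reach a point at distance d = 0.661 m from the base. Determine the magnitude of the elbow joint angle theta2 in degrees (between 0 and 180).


cos(th2) = (d^2 - L1^2 - L2^2)/(2*L1*L2) = (0.661^2 - 0.32^2 - 0.64^2)/(2*0.32*0.64) = -0.18329834
th2 = acos(-0.18329834) = 100.5619 deg

100.5619 degrees


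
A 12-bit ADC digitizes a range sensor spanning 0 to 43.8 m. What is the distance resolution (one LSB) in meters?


res = range / 2^n = 43.8/2^12 = 43.8/4096 = 0.0107

0.0107 m


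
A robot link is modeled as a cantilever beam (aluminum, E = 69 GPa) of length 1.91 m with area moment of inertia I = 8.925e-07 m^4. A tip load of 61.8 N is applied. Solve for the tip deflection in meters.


delta = F*L^3/(3*E*I) = 61.8*1.91^3/(3*6.900e+10*8.925e-07)
      = 430.6144278/184747.5 = 0.0023

0.0023 m


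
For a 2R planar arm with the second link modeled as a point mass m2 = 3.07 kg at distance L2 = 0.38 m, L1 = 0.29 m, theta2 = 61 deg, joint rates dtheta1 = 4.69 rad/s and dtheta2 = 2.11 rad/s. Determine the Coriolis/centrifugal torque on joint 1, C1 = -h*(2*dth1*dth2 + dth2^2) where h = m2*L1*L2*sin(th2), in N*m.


h = m2*L1*L2*sin(th2) = 3.07*0.29*0.38*sin(61 deg) = 0.295896
C1 = -h*(2*4.69*2.11 + 2.11^2) = -0.295896*24.2439 = -7.1737

-7.1737 N*m


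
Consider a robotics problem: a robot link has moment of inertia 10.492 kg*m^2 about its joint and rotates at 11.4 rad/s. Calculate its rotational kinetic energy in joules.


KE = (1/2)*I*omega^2 = 0.5*10.492*11.4^2 = 681.7702

681.7702 J


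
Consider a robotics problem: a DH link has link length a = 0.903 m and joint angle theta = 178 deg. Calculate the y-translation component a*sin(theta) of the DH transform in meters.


a*sin(theta) = 0.903*sin(178 deg) = 0.0315

0.0315 m


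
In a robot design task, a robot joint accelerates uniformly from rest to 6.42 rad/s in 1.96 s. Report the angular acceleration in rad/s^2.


alpha = delta_omega / t = 6.42 / 1.96 = 3.2755

3.2755 rad/s^2


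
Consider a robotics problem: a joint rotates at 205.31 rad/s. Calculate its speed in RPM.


RPM = 205.31 * 60/(2*pi) = 1960.5661

1960.5661 RPM


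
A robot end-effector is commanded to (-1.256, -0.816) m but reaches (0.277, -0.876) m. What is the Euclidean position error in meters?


dx = 0.277 - (-1.256) = 1.5330, dy = -0.876 - (-0.816) = -0.0600
err = sqrt(2.350089 + 0.003600) = 1.5342

1.5342 m


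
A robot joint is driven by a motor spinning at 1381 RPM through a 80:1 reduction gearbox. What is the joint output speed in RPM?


omega_joint = omega_motor / N = 1381 / 80 = 17.2625

17.2625 RPM


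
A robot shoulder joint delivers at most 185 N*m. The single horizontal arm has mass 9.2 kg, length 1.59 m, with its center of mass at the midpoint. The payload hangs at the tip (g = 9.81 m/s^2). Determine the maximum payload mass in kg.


tau_arm = m_arm*g*(L/2) = 9.2*9.81*1.59/2 = 71.7503 N*m
tau_payload = tau_max - tau_arm = 185 - 71.7503 = 113.2497
m_payload = tau_payload / (g*L) = 113.2497 / (9.81*1.59) = 7.2606

7.2606 kg


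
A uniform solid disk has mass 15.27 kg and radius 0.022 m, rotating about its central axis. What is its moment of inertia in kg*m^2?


I = (1/2)*m*R^2 = 0.5*15.27*0.022^2 = 0.0037

0.0037 kg*m^2


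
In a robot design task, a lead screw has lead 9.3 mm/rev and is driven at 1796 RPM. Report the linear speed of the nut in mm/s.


v = lead * (RPM/60) = 9.3*1796/60 = 278.3800

278.3800 mm/s


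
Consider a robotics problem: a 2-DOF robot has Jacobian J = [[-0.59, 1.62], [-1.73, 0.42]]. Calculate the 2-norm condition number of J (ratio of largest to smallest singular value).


JJ^T eigenvalues: trace(JJ^T) = 6.1418, det(JJ^T) = det(J)^2 = 6.52700304
s_max^2 = (6.1418 + sqrt(11.61369508))/2 = 4.77484359
s_min^2 = (6.1418 - sqrt(11.61369508))/2 = 1.36695641
kappa = s_max/s_min = sqrt(4.77484359/1.36695641) = 1.8690

1.8690


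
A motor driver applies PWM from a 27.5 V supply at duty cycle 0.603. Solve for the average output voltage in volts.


V_avg = V_supply * D = 27.5*0.603 = 16.5825

16.5825 V


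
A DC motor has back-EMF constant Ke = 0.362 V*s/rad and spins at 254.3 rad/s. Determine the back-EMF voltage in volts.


V_emf = Ke * omega = 0.362*254.3 = 92.0566

92.0566 V


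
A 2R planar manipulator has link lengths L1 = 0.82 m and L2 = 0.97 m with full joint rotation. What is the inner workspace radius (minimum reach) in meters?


r_min = |L1 - L2| = |0.82 - 0.97| = 0.1500

0.1500 m


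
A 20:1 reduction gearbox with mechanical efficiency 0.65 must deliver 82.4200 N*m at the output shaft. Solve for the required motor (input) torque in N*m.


tau_in = tau_out / (N * eta) = 82.4200 / (20 * 0.65) = 6.3400

6.3400 N*m


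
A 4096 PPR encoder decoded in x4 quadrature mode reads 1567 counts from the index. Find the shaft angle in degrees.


angle = counts * 360 / (PPR*4) = 1567 * 360 / 16384 = 34.4312

34.4312 degrees


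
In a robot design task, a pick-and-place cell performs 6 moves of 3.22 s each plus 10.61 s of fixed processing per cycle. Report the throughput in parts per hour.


T_cycle = 6*3.22 + 10.61 = 29.9300 s
rate = 3600/T = 120.2807

120.2807 parts/hour


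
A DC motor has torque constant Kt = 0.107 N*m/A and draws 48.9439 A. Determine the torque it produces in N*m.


tau = Kt * I = 0.107*48.9439 = 5.2370

5.2370 N*m


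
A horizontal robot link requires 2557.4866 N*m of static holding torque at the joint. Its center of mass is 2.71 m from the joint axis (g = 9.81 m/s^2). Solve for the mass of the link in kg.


m = tau / (g*L) = 2557.4866 / (9.81 * 2.71) = 96.2000

96.2000 kg


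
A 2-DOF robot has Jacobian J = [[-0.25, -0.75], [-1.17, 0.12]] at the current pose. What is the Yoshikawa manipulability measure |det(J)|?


det(J) = -0.25*0.12 - (-0.75)*(-1.17) = -0.9075
|det(J)| = 0.9075

0.9075


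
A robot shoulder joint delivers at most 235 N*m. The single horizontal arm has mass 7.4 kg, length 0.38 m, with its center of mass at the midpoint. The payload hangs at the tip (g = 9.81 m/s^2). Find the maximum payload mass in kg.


tau_arm = m_arm*g*(L/2) = 7.4*9.81*0.38/2 = 13.7929 N*m
tau_payload = tau_max - tau_arm = 235 - 13.7929 = 221.2071
m_payload = tau_payload / (g*L) = 221.2071 / (9.81*0.38) = 59.3399

59.3399 kg


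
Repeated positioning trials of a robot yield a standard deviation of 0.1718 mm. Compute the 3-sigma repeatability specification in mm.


repeatability = 3*sigma = 3*0.1718 = 0.5154

0.5154 mm


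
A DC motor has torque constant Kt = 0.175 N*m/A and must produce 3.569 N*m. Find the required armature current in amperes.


I = tau / Kt = 3.569/0.175 = 20.3943

20.3943 A


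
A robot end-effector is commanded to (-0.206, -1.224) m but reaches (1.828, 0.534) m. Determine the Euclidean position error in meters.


dx = 1.828 - (-0.206) = 2.0340, dy = 0.534 - (-1.224) = 1.7580
err = sqrt(4.137156 + 3.090564) = 2.6884

2.6884 m


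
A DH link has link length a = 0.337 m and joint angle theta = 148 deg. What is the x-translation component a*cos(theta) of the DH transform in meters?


a*cos(theta) = 0.337*cos(148 deg) = -0.2858

-0.2858 m


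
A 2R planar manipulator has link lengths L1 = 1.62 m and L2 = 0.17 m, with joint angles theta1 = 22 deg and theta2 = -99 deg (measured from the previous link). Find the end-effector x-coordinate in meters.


x = L1*cos(th1) + L2*cos(th1+th2) = 1.62*cos(22 deg) + 0.17*cos(-77 deg) = 1.5403

1.5403 m


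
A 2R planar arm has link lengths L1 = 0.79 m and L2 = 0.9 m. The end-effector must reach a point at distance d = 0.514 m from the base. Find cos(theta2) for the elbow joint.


cos(th2) = (d^2 - L1^2 - L2^2)/(2*L1*L2) = (0.514^2 - 0.79^2 - 0.9^2)/(2*0.79*0.9) = -0.8227

-0.8227


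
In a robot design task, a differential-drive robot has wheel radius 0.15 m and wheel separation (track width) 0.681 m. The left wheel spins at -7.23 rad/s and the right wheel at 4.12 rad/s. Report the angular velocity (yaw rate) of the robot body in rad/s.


omega = r*(wR - wL)/L = 0.15*(4.12 - (-7.23))/0.681 = 2.5000

2.5000 rad/s


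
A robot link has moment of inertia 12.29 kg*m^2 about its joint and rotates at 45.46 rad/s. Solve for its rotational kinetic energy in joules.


KE = (1/2)*I*omega^2 = 0.5*12.29*45.46^2 = 12699.3283

12699.3283 J


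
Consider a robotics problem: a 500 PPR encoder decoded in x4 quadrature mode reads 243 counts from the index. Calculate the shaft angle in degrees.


angle = counts * 360 / (PPR*4) = 243 * 360 / 2000 = 43.7400

43.7400 degrees


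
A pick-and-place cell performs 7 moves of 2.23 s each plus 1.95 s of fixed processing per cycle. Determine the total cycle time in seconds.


T = 7*2.23 + 1.95 = 17.5600

17.5600 s


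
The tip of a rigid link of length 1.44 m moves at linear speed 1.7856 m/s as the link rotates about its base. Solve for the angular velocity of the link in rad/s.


omega = v / L = 1.7856 / 1.44 = 1.2400

1.2400 rad/s


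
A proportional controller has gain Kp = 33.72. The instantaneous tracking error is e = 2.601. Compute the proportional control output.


u_P = Kp * e = 33.72 * 2.601 = 87.7057

87.7057


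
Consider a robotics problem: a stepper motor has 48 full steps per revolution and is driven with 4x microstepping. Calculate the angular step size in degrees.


step = 360/(48*4) = 360/192 = 1.8750

1.8750 degrees


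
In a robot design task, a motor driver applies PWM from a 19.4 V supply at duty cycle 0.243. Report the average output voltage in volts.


V_avg = V_supply * D = 19.4*0.243 = 4.7142

4.7142 V


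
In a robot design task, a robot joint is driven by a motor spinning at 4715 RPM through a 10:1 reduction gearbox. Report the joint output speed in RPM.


omega_joint = omega_motor / N = 4715 / 10 = 471.5000

471.5000 RPM


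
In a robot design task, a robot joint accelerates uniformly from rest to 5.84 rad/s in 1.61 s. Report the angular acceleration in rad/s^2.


alpha = delta_omega / t = 5.84 / 1.61 = 3.6273

3.6273 rad/s^2


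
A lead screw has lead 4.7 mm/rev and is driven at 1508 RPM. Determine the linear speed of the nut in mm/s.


v = lead * (RPM/60) = 4.7*1508/60 = 118.1267

118.1267 mm/s


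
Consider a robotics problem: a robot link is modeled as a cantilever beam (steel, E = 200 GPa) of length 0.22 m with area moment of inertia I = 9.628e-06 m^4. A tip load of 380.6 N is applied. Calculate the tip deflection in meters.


delta = F*L^3/(3*E*I) = 380.6*0.22^3/(3*2.000e+11*9.628e-06)
      = 4.0526288/5776800 = 7.0154e-07

7.0154e-07 m


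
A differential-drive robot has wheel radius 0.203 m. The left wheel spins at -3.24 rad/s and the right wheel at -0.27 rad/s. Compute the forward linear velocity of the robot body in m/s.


v = r*(wR + wL)/2 = 0.203*(-0.27 + -3.24)/2 = -0.3563

-0.3563 m/s


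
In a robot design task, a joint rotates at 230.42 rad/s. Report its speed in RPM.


RPM = 230.42 * 60/(2*pi) = 2200.3489

2200.3489 RPM


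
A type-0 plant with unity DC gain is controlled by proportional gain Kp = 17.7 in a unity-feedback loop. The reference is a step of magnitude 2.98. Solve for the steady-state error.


e_ss = R/(1 + Kp) = 2.98/(1 + 17.7) = 2.98/18.7000 = 0.1594

0.1594


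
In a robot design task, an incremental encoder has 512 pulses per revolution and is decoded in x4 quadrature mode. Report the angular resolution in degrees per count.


resolution = 360 / (PPR * 4) = 360 / 2048 = 0.1758

0.1758 degrees


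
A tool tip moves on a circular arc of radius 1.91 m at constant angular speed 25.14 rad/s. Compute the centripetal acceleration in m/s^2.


a_c = omega^2 * r = 25.14^2 * 1.91 = 1207.1574

1207.1574 m/s^2


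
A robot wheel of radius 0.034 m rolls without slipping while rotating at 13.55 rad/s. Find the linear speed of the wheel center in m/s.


v = omega * r = 13.55 * 0.034 = 0.4607

0.4607 m/s


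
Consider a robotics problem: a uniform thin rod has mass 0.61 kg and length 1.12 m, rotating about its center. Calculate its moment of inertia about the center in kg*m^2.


I = (1/12)*m*L^2 = (1/12)*0.61*1.12^2 = 0.0638

0.0638 kg*m^2


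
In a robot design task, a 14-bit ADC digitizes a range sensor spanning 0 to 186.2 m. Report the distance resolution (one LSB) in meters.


res = range / 2^n = 186.2/2^14 = 186.2/16384 = 0.0114

0.0114 m


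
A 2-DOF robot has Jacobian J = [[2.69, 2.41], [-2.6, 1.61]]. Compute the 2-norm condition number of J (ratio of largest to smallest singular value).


JJ^T eigenvalues: trace(JJ^T) = 22.3963, det(JJ^T) = det(J)^2 = 112.29428961
s_max^2 = (22.3963 + sqrt(52.41709525))/2 = 14.81813257
s_min^2 = (22.3963 - sqrt(52.41709525))/2 = 7.57816743
kappa = s_max/s_min = sqrt(14.81813257/7.57816743) = 1.3983

1.3983


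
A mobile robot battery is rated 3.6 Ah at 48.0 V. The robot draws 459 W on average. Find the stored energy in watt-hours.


E = capacity * V = 3.6*48.0 = 172.8000

172.8000 Wh


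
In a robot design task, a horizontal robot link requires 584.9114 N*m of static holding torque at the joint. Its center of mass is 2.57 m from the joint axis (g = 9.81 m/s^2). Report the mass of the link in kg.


m = tau / (g*L) = 584.9114 / (9.81 * 2.57) = 23.2000

23.2000 kg


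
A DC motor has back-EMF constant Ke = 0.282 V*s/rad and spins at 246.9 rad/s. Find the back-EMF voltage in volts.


V_emf = Ke * omega = 0.282*246.9 = 69.6258

69.6258 V


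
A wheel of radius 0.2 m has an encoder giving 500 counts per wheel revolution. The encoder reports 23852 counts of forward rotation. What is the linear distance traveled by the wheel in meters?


revs = 23852/500 = 47.704000
d = revs * 2*pi*r = 47.704000 * 2*pi*0.2 = 59.9466

59.9466 m


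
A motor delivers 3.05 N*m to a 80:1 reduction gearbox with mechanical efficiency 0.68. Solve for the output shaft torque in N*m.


tau_out = tau_in * N * eta = 3.05 * 80 * 0.68 = 165.9200

165.9200 N*m


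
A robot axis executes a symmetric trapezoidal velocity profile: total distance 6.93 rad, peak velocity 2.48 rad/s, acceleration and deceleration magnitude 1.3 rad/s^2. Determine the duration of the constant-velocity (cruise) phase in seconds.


t_acc = v/a = 1.907692 s, d_acc = v^2/(2a) = 2.365538 rad each
d_cruise = 6.93 - 2*2.365538 = 2.198924 rad
t_cruise = d_cruise/v = 2.198924/2.48 = 0.8867

0.8867 s


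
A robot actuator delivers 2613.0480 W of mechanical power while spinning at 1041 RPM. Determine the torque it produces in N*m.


omega = 1041 * 2*pi/60 = 109.013265 rad/s
tau = P / omega = 2613.0480 / 109.013265 = 23.9700

23.9700 N*m


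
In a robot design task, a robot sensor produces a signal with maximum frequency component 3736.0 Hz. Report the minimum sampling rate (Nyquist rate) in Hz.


f_s,min = 2*f_max = 2*3736.0 = 7472.0000

7472.0000 Hz


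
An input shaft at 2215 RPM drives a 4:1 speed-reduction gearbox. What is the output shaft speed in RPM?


omega_out = omega_in / N = 2215 / 4 = 553.7500

553.7500 RPM


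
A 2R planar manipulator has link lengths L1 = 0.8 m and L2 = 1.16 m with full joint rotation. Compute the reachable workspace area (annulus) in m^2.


r_max = L1 + L2 = 1.9600, r_min = |L1 - L2| = 0.3600
A = pi*(r_max^2 - r_min^2) = pi*(3.8416 - 0.1296) = 11.6616

11.6616 m^2


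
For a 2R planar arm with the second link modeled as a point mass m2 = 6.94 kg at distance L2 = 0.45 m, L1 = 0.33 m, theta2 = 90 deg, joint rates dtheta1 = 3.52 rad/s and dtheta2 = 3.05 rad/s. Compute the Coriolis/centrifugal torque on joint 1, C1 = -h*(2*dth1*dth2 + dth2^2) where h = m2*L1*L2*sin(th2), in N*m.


h = m2*L1*L2*sin(th2) = 6.94*0.33*0.45*sin(90 deg) = 1.030590
C1 = -h*(2*3.52*3.05 + 3.05^2) = -1.030590*30.7745 = -31.7159

-31.7159 N*m


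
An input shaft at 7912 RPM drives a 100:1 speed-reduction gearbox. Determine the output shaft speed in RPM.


omega_out = omega_in / N = 7912 / 100 = 79.1200

79.1200 RPM


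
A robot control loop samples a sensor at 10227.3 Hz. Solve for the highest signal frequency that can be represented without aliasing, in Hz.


f_max = f_s/2 = 10227.3/2 = 5113.6500

5113.6500 Hz


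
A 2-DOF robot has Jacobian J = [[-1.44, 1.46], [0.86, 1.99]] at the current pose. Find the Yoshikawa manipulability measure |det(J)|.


det(J) = -1.44*1.99 - (1.46)*(0.86) = -4.1212
|det(J)| = 4.1212

4.1212


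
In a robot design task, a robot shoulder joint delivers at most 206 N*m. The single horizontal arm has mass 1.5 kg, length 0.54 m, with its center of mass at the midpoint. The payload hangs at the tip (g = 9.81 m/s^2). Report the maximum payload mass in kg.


tau_arm = m_arm*g*(L/2) = 1.5*9.81*0.54/2 = 3.9731 N*m
tau_payload = tau_max - tau_arm = 206 - 3.9731 = 202.0269
m_payload = tau_payload / (g*L) = 202.0269 / (9.81*0.54) = 38.1370

38.1370 kg


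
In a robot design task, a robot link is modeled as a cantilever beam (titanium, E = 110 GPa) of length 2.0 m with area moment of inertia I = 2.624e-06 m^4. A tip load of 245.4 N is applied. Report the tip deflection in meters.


delta = F*L^3/(3*E*I) = 245.4*2.0^3/(3*1.100e+11*2.624e-06)
      = 1963.2/865920 = 0.0023

0.0023 m


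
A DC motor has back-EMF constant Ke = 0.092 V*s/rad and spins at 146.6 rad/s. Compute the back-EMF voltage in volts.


V_emf = Ke * omega = 0.092*146.6 = 13.4872

13.4872 V


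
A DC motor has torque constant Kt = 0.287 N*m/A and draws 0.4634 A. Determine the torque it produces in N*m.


tau = Kt * I = 0.287*0.4634 = 0.1330

0.1330 N*m


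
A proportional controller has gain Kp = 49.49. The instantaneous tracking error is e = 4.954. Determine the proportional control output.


u_P = Kp * e = 49.49 * 4.954 = 245.1735

245.1735


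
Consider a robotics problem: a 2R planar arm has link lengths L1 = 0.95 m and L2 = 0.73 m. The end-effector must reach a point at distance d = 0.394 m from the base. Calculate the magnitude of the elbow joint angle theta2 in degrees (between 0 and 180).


cos(th2) = (d^2 - L1^2 - L2^2)/(2*L1*L2) = (0.394^2 - 0.95^2 - 0.73^2)/(2*0.95*0.73) = -0.92297332
th2 = acos(-0.92297332) = 157.3647 deg

157.3647 degrees


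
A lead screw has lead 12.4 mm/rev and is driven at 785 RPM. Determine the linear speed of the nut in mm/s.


v = lead * (RPM/60) = 12.4*785/60 = 162.2333

162.2333 mm/s


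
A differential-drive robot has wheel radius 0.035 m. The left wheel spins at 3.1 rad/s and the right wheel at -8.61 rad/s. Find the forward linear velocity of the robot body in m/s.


v = r*(wR + wL)/2 = 0.035*(-8.61 + 3.1)/2 = -0.0964

-0.0964 m/s


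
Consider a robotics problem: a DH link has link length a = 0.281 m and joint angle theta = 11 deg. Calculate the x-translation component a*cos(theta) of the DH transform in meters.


a*cos(theta) = 0.281*cos(11 deg) = 0.2758

0.2758 m


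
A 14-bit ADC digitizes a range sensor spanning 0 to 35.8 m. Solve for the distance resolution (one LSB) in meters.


res = range / 2^n = 35.8/2^14 = 35.8/16384 = 0.0022

0.0022 m


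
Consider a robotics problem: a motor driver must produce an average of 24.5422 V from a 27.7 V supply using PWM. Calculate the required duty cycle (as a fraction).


D = V_avg/V_supply = 24.5422/27.7 = 0.8860

0.8860


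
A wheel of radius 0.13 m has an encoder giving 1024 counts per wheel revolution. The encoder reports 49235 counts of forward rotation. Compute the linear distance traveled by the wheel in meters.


revs = 49235/1024 = 48.081055
d = revs * 2*pi*r = 48.081055 * 2*pi*0.13 = 39.2733

39.2733 m


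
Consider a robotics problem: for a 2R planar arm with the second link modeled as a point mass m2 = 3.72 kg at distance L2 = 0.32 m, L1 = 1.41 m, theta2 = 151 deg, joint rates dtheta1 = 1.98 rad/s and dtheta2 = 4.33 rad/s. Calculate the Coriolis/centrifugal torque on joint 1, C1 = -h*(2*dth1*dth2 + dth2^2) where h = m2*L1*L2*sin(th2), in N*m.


h = m2*L1*L2*sin(th2) = 3.72*1.41*0.32*sin(151 deg) = 0.813735
C1 = -h*(2*1.98*4.33 + 4.33^2) = -0.813735*35.8957 = -29.2096

-29.2096 N*m


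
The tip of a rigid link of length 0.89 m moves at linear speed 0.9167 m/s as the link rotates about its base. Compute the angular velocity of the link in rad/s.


omega = v / L = 0.9167 / 0.89 = 1.0300

1.0300 rad/s


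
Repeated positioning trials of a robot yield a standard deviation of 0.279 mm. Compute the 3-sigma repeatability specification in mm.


repeatability = 3*sigma = 3*0.279 = 0.8370

0.8370 mm


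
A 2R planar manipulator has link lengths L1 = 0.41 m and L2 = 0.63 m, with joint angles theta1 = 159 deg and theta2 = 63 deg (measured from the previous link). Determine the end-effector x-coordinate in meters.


x = L1*cos(th1) + L2*cos(th1+th2) = 0.41*cos(159 deg) + 0.63*cos(222 deg) = -0.8509

-0.8509 m


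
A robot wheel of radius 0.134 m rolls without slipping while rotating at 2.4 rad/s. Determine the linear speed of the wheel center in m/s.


v = omega * r = 2.4 * 0.134 = 0.3216

0.3216 m/s


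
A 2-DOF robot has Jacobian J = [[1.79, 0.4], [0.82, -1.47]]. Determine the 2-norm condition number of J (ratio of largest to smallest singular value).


JJ^T eigenvalues: trace(JJ^T) = 6.1974, det(JJ^T) = det(J)^2 = 8.75745649
s_max^2 = (6.1974 + sqrt(3.37794080))/2 = 4.01765876
s_min^2 = (6.1974 - sqrt(3.37794080))/2 = 2.17974124
kappa = s_max/s_min = sqrt(4.01765876/2.17974124) = 1.3576

1.3576


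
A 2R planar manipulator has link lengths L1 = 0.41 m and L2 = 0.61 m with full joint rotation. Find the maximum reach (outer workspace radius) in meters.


r_max = L1 + L2 = 0.41 + 0.61 = 1.0200

1.0200 m


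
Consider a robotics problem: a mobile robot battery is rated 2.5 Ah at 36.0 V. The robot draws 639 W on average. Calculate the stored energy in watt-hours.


E = capacity * V = 2.5*36.0 = 90.0000

90.0000 Wh


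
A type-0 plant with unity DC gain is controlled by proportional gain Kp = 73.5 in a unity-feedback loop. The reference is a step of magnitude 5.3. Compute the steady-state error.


e_ss = R/(1 + Kp) = 5.3/(1 + 73.5) = 5.3/74.5000 = 0.0711

0.0711


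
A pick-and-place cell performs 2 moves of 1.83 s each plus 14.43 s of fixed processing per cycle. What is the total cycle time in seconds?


T = 2*1.83 + 14.43 = 18.0900

18.0900 s


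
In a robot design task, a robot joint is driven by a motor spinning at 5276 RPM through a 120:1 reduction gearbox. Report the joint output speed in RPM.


omega_joint = omega_motor / N = 5276 / 120 = 43.9667

43.9667 RPM


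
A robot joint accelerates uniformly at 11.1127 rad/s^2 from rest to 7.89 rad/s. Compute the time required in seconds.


t = delta_omega / alpha = 7.89 / 11.1127 = 0.7100

0.7100 s


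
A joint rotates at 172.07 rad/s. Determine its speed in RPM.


RPM = 172.07 * 60/(2*pi) = 1643.1475

1643.1475 RPM


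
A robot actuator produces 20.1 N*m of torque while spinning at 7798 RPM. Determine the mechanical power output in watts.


omega = 7798 * 2*pi/60 = 816.604650 rad/s
P = tau * omega = 20.1 * 816.604650 = 16413.7535

16413.7535 W


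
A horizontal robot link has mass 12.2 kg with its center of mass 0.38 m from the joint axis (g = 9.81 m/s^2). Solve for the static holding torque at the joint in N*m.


tau = m*g*L = 12.2 * 9.81 * 0.38 = 45.4792

45.4792 N*m


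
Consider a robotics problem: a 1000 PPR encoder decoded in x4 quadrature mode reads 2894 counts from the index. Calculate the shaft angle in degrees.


angle = counts * 360 / (PPR*4) = 2894 * 360 / 4000 = 260.4600

260.4600 degrees


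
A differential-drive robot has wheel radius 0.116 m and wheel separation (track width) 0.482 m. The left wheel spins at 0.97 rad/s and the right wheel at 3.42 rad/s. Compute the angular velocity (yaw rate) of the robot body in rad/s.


omega = r*(wR - wL)/L = 0.116*(3.42 - (0.97))/0.482 = 0.5896

0.5896 rad/s


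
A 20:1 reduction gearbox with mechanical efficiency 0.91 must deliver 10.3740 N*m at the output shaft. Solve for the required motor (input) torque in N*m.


tau_in = tau_out / (N * eta) = 10.3740 / (20 * 0.91) = 0.5700

0.5700 N*m


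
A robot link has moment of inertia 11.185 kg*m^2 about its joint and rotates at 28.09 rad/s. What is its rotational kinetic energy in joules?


KE = (1/2)*I*omega^2 = 0.5*11.185*28.09^2 = 4412.7515

4412.7515 J


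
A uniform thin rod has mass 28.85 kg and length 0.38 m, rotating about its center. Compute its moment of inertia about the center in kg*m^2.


I = (1/12)*m*L^2 = (1/12)*28.85*0.38^2 = 0.3472

0.3472 kg*m^2


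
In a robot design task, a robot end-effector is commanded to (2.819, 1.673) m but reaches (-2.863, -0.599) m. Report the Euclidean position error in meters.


dx = -2.863 - (2.819) = -5.6820, dy = -0.599 - (1.673) = -2.2720
err = sqrt(32.285124 + 5.161984) = 6.1194

6.1194 m


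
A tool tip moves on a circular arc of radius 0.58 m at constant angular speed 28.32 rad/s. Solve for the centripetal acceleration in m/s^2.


a_c = omega^2 * r = 28.32^2 * 0.58 = 465.1730

465.1730 m/s^2


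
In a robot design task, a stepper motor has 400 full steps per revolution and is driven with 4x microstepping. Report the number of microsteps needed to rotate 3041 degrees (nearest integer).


step_size = 360/(400*4) = 360/1600 = 0.225000 deg
n = 3041/(360/1600) = 3041*1600/360 = 13515.5556 -> 13516

13516 steps


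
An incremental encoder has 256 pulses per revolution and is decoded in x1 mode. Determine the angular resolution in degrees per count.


resolution = 360 / (PPR * 1) = 360 / 256 = 1.4062

1.4062 degrees


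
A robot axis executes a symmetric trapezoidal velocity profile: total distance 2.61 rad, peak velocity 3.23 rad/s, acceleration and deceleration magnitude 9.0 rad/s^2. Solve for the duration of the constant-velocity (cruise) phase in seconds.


t_acc = v/a = 0.358889 s, d_acc = v^2/(2a) = 0.579606 rad each
d_cruise = 2.61 - 2*0.579606 = 1.450788 rad
t_cruise = d_cruise/v = 1.450788/3.23 = 0.4492

0.4492 s


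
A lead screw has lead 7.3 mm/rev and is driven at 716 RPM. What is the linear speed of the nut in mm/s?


v = lead * (RPM/60) = 7.3*716/60 = 87.1133

87.1133 mm/s


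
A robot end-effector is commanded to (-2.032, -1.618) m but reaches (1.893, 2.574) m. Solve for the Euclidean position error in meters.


dx = 1.893 - (-2.032) = 3.9250, dy = 2.574 - (-1.618) = 4.1920
err = sqrt(15.405625 + 17.572864) = 5.7427

5.7427 m


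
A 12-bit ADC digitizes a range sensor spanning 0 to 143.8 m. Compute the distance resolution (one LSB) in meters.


res = range / 2^n = 143.8/2^12 = 143.8/4096 = 0.0351

0.0351 m


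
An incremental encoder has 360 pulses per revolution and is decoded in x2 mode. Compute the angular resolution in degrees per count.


resolution = 360 / (PPR * 2) = 360 / 720 = 0.5000

0.5000 degrees


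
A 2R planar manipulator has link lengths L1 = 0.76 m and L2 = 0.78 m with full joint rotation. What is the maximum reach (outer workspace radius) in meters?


r_max = L1 + L2 = 0.76 + 0.78 = 1.5400

1.5400 m


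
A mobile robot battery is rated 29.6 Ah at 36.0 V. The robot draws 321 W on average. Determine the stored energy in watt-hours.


E = capacity * V = 29.6*36.0 = 1065.6000

1065.6000 Wh


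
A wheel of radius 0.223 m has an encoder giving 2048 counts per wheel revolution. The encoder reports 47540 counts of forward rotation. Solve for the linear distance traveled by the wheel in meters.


revs = 47540/2048 = 23.212891
d = revs * 2*pi*r = 23.212891 * 2*pi*0.223 = 32.5247

32.5247 m


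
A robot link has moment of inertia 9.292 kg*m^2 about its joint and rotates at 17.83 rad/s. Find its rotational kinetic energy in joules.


KE = (1/2)*I*omega^2 = 0.5*9.292*17.83^2 = 1477.0047

1477.0047 J


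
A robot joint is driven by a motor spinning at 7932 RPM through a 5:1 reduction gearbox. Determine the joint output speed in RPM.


omega_joint = omega_motor / N = 7932 / 5 = 1586.4000

1586.4000 RPM


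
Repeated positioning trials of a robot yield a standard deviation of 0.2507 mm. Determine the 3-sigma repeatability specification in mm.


repeatability = 3*sigma = 3*0.2507 = 0.7521

0.7521 mm


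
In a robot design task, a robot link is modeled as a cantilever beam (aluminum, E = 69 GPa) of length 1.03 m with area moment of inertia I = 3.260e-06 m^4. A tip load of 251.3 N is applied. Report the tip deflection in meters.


delta = F*L^3/(3*E*I) = 251.3*1.03^3/(3*6.900e+10*3.260e-06)
      = 274.6022951/674820 = 4.0693e-04

4.0693e-04 m


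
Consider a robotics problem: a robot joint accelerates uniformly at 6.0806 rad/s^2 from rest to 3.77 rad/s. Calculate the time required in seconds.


t = delta_omega / alpha = 3.77 / 6.0806 = 0.6200

0.6200 s


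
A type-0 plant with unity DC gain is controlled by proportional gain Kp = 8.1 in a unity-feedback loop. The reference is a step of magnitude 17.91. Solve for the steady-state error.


e_ss = R/(1 + Kp) = 17.91/(1 + 8.1) = 17.91/9.1000 = 1.9681

1.9681


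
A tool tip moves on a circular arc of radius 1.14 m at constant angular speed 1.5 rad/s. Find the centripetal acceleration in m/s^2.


a_c = omega^2 * r = 1.5^2 * 1.14 = 2.5650

2.5650 m/s^2


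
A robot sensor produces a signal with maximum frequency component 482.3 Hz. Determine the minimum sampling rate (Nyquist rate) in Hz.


f_s,min = 2*f_max = 2*482.3 = 964.6000

964.6000 Hz


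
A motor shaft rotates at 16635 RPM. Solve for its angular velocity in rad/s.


omega = 16635 * 2*pi/60 = 1742.0131

1742.0131 rad/s


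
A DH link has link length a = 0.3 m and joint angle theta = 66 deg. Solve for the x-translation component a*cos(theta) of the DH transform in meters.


a*cos(theta) = 0.3*cos(66 deg) = 0.1220

0.1220 m


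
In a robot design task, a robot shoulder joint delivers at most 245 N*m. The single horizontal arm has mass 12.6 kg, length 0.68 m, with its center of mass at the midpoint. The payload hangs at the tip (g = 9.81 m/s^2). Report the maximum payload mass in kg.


tau_arm = m_arm*g*(L/2) = 12.6*9.81*0.68/2 = 42.0260 N*m
tau_payload = tau_max - tau_arm = 245 - 42.0260 = 202.9740
m_payload = tau_payload / (g*L) = 202.9740 / (9.81*0.68) = 30.4272

30.4272 kg


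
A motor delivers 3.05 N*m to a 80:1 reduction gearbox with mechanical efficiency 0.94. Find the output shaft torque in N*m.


tau_out = tau_in * N * eta = 3.05 * 80 * 0.94 = 229.3600

229.3600 N*m


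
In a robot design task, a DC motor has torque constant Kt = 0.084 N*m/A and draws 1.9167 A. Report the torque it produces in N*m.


tau = Kt * I = 0.084*1.9167 = 0.1610

0.1610 N*m


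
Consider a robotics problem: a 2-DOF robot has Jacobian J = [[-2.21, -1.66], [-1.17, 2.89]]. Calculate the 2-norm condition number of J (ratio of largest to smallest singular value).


JJ^T eigenvalues: trace(JJ^T) = 17.3607, det(JJ^T) = det(J)^2 = 69.37390681
s_max^2 = (17.3607 + sqrt(23.89827725))/2 = 11.12464321
s_min^2 = (17.3607 - sqrt(23.89827725))/2 = 6.23605679
kappa = s_max/s_min = sqrt(11.12464321/6.23605679) = 1.3356

1.3356


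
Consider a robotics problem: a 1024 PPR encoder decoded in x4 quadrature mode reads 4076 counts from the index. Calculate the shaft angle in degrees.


angle = counts * 360 / (PPR*4) = 4076 * 360 / 4096 = 358.2422

358.2422 degrees


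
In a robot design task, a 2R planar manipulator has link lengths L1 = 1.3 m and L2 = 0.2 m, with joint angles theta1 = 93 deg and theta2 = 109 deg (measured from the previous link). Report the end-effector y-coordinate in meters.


y = L1*sin(th1) + L2*sin(th1+th2) = 1.3*sin(93 deg) + 0.2*sin(202 deg) = 1.2233

1.2233 m


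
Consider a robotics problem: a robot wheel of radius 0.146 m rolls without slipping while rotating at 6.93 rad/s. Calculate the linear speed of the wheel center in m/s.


v = omega * r = 6.93 * 0.146 = 1.0118

1.0118 m/s


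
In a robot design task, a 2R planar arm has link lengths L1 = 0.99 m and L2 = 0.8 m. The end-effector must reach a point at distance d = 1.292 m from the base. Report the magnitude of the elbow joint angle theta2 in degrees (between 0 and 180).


cos(th2) = (d^2 - L1^2 - L2^2)/(2*L1*L2) = (1.292^2 - 0.99^2 - 0.8^2)/(2*0.99*0.8) = 0.03103788
th2 = acos(0.03103788) = 88.2214 deg

88.2214 degrees


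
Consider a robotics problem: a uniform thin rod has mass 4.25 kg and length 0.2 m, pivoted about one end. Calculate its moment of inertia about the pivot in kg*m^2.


I = (1/3)*m*L^2 = (1/3)*4.25*0.2^2 = 0.0567

0.0567 kg*m^2


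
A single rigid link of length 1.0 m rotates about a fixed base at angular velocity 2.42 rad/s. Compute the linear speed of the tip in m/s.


v = L*omega = 1.0 * 2.42 = 2.4200

2.4200 m/s


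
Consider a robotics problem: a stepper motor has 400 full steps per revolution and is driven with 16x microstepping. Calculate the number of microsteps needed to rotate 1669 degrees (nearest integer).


step_size = 360/(400*16) = 360/6400 = 0.056250 deg
n = 1669/(360/6400) = 1669*6400/360 = 29671.1111 -> 29671

29671 steps


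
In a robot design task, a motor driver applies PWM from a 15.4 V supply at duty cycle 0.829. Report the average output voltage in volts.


V_avg = V_supply * D = 15.4*0.829 = 12.7666

12.7666 V


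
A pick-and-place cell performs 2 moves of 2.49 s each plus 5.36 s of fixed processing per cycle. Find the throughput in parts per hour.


T_cycle = 2*2.49 + 5.36 = 10.3400 s
rate = 3600/T = 348.1625

348.1625 parts/hour


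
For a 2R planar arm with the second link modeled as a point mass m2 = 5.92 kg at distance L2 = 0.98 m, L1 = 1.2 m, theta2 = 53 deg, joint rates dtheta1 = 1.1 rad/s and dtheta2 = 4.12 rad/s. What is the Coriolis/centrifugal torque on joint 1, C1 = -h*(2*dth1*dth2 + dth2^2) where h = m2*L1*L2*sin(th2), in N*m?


h = m2*L1*L2*sin(th2) = 5.92*1.2*0.98*sin(53 deg) = 5.560037
C1 = -h*(2*1.1*4.12 + 4.12^2) = -5.560037*26.0384 = -144.7745

-144.7745 N*m


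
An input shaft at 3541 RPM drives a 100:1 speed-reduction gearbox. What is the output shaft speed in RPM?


omega_out = omega_in / N = 3541 / 100 = 35.4100

35.4100 RPM


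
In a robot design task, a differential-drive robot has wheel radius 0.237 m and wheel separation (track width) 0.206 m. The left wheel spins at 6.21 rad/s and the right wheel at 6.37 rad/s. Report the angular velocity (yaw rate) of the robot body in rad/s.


omega = r*(wR - wL)/L = 0.237*(6.37 - (6.21))/0.206 = 0.1841

0.1841 rad/s


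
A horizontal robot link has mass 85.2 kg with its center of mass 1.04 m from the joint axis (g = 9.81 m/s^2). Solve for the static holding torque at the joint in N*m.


tau = m*g*L = 85.2 * 9.81 * 1.04 = 869.2445

869.2445 N*m


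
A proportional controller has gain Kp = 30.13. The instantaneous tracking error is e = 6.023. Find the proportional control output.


u_P = Kp * e = 30.13 * 6.023 = 181.4730

181.4730


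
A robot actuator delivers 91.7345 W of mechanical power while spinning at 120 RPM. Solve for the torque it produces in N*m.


omega = 120 * 2*pi/60 = 12.566371 rad/s
tau = P / omega = 91.7345 / 12.566371 = 7.3000

7.3000 N*m
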